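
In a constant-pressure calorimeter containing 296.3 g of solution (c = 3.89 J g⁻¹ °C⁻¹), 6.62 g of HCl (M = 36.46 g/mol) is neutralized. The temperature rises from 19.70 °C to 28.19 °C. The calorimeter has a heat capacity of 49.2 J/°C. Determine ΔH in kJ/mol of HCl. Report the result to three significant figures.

ΔH = -56.2 kJ/mol

|ΔT| = |28.19 − 19.70| = 8.49 °C
|q_surr| = (296.3 × 3.89 + 49.2) × 8.49 = 1201.807 × 8.49 = 10200 J
n(HCl) = 6.62 / 36.46 = 0.1816 mol
Temperature rose, so q_rxn = −|q_surr| = -10.20 kJ
ΔH = q_rxn / n = -56.17 kJ/mol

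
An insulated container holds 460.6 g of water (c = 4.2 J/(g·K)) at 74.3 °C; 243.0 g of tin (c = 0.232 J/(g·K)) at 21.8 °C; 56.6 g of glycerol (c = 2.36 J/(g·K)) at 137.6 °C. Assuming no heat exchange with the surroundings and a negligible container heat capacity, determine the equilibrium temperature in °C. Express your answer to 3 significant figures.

T_f = 76.9 °C

Σ mᵢcᵢ(T − Tᵢ) = 0  ⇒  T = Σ mᵢcᵢTᵢ / Σ mᵢcᵢ
Σ mᵢcᵢ = 460.6×4.2 + 243.0×0.232 + 56.6×2.36 = 2124.472
Σ mᵢcᵢTᵢ = 1934.52×74.3 + 56.376×21.8 + 133.576×137.6 = 163340
T = 163340 / 2124.472 = 76.88 °C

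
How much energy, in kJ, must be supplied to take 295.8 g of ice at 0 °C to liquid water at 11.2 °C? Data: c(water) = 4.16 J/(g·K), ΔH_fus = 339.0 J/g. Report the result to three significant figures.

q1 (melt at 0 °C): 295.8 × 339.0 = 100276 J
q2 (heat water 0.0→11.2 °C): 295.8 × 4.16 × 11.2 = 13782 J
Total: 100276 + 13782 = 114058 J = 114 kJ

q = 114 kJ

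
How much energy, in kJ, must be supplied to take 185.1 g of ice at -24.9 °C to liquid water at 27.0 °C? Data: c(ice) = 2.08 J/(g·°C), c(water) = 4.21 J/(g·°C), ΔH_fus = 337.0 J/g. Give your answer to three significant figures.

q = 93.0 kJ

q1 (heat ice -24.9→0.0 °C): 185.1 × 2.08 × 24.9 = 9587 J
q2 (melt at 0 °C): 185.1 × 337.0 = 62379 J
q3 (heat water 0.0→27.0 °C): 185.1 × 4.21 × 27.0 = 21040 J
Total: 9587 + 62379 + 21040 = 93006 J = 93.0 kJ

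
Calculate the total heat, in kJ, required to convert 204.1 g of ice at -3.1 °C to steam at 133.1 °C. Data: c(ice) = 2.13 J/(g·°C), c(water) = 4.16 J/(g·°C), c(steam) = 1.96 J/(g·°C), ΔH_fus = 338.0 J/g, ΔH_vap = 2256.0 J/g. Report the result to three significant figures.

q = 629 kJ

q1 (heat ice -3.1→0.0 °C): 204.1 × 2.13 × 3.1 = 1348 J
q2 (melt at 0 °C): 204.1 × 338.0 = 68986 J
q3 (heat water 0.0→100.0 °C): 204.1 × 4.16 × 100.0 = 84906 J
q4 (vaporize at 100 °C): 204.1 × 2256.0 = 460450 J
q5 (heat steam 100.0→133.1 °C): 204.1 × 1.96 × 33.1 = 13241 J
Total: 1348 + 68986 + 84906 + 460450 + 13241 = 628931 J = 629 kJ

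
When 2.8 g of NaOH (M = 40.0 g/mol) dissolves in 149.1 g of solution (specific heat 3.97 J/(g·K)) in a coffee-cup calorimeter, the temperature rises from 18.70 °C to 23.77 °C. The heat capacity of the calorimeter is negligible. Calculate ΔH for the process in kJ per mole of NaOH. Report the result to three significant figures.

|ΔT| = |23.77 − 18.70| = 5.07 °C
|q_surr| = (149.1 × 3.97) × 5.07 = 591.927 × 5.07 = 3001 J
n(NaOH) = 2.8 / 40.0 = 0.07000 mol
Temperature rose, so q_rxn = −|q_surr| = -3.001 kJ
ΔH = q_rxn / n = -42.87 kJ/mol

ΔH = -42.9 kJ/mol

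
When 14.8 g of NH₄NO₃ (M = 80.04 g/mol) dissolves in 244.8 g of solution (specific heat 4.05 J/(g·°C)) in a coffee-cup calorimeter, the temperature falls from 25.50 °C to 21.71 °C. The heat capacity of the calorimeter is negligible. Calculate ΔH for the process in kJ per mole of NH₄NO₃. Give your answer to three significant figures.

ΔH = 20.3 kJ/mol

|ΔT| = |21.71 − 25.50| = 3.79 °C
|q_surr| = (244.8 × 4.05) × 3.79 = 991.44 × 3.79 = 3758 J
n(NH₄NO₃) = 14.8 / 80.04 = 0.1849 mol
Temperature fell, so q_rxn = +|q_surr| = 3.758 kJ
ΔH = q_rxn / n = 20.32 kJ/mol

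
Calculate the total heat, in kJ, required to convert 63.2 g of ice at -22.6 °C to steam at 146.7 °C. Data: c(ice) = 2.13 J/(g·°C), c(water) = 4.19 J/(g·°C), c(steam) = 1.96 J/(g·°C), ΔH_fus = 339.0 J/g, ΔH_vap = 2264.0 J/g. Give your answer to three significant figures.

q = 200 kJ

q1 (heat ice -22.6→0.0 °C): 63.2 × 2.13 × 22.6 = 3042 J
q2 (melt at 0 °C): 63.2 × 339.0 = 21425 J
q3 (heat water 0.0→100.0 °C): 63.2 × 4.19 × 100.0 = 26481 J
q4 (vaporize at 100 °C): 63.2 × 2264.0 = 143085 J
q5 (heat steam 100.0→146.7 °C): 63.2 × 1.96 × 46.7 = 5785 J
Total: 3042 + 21425 + 26481 + 143085 + 5785 = 199818 J = 200 kJ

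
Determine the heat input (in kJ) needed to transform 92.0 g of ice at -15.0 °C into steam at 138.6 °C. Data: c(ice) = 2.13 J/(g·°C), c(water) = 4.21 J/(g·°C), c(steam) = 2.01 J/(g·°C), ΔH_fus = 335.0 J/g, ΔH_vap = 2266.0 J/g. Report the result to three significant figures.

q = 288 kJ

q1 (heat ice -15.0→0.0 °C): 92.0 × 2.13 × 15.0 = 2939 J
q2 (melt at 0 °C): 92.0 × 335.0 = 30820 J
q3 (heat water 0.0→100.0 °C): 92.0 × 4.21 × 100.0 = 38732 J
q4 (vaporize at 100 °C): 92.0 × 2266.0 = 208472 J
q5 (heat steam 100.0→138.6 °C): 92.0 × 2.01 × 38.6 = 7138 J
Total: 2939 + 30820 + 38732 + 208472 + 7138 = 288101 J = 288 kJ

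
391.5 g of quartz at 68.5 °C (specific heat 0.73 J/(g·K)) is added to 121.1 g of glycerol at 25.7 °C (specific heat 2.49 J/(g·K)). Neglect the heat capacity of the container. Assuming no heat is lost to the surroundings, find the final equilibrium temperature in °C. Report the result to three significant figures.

T_f = 46.5 °C

Heat lost by quartz = heat gained by glycerol.
(391.5)(0.73)(68.5 − T) = (121.1)(2.49)(T − 25.7)
285.795 (68.5 − T) = 301.539 (T − 25.7)
19577 − 285.795 T = 301.539 T − 7749.6
27326.6 = 587.334 T
T = 46.53 °C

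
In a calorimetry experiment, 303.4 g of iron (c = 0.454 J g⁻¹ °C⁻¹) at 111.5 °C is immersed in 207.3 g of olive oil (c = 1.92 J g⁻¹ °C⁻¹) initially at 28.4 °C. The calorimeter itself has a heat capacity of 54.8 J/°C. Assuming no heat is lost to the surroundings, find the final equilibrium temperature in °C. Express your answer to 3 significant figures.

Heat lost by iron = heat gained by olive oil + calorimeter.
(303.4)(0.454)(111.5 − T) = [(207.3)(1.92) + 54.8](T − 28.4)
137.7436 (111.5 − T) = 452.816 (T − 28.4)
15358 − 137.7436 T = 452.816 T − 12860
28218 = 590.5596 T
T = 47.78 °C

T_f = 47.8 °C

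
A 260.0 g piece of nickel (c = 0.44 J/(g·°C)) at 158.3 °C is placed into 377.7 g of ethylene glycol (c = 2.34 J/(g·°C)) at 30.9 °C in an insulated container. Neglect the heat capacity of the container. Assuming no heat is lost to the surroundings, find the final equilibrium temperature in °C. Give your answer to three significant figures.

Heat lost by nickel = heat gained by ethylene glycol.
(260.0)(0.44)(158.3 − T) = (377.7)(2.34)(T − 30.9)
114.4 (158.3 − T) = 883.818 (T − 30.9)
18110 − 114.4 T = 883.818 T − 27310
45420 = 998.218 T
T = 45.50 °C

T_f = 45.5 °C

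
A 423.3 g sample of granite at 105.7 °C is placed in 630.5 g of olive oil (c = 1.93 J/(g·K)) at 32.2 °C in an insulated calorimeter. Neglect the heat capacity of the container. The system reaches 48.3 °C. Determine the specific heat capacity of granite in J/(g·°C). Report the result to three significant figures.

q_gained = (630.5 × 1.93) × (48.3 − 32.2) = 19590 J
q_lost = 423.3 × c × (105.7 − 48.3) = 24297.42 c
Set equal: c = 19590 / 24297.42 = 0.806 J/(g·°C)

c = 0.806 J/(g·°C)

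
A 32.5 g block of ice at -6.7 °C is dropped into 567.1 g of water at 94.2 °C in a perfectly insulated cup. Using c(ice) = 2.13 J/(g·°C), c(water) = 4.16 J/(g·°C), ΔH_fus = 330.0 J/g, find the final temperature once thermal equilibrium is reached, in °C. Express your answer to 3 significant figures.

T_f = 84.6 °C

Heat to bring ice to 0 °C and melt it: q₁ = 32.5×2.13×6.7 + 32.5×330.0 = 11189 J
Heat the water can supply cooling to 0 °C: 567.1×4.16×94.2 = 222231 J > q₁, so all ice melts.
Energy balance: 567.1×4.16×(94.2 − T) = 11189 + 32.5×4.16×(T − 0)
2359.136(94.2 − T) = 11189 + 135.2 T
222231 − 11189 = 2494.336 T
T = 211042 / 2494.336 = 84.61 °C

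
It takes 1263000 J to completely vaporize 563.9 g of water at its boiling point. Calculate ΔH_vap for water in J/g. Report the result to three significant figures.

ΔH_vap = 2240 J/g

ΔH_vap = q / m = 1263000 / 563.9 = 2240 J/g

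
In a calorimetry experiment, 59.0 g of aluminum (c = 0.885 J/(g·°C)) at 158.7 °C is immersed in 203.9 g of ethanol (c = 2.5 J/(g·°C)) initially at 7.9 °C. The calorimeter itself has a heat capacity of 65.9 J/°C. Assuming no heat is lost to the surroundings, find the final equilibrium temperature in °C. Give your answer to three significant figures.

Heat lost by aluminum = heat gained by ethanol + calorimeter.
(59.0)(0.885)(158.7 − T) = [(203.9)(2.5) + 65.9](T − 7.9)
52.215 (158.7 − T) = 575.65 (T − 7.9)
8286.5 − 52.215 T = 575.65 T − 4547.6
12834.1 = 627.865 T
T = 20.44 °C

T_f = 20.4 °C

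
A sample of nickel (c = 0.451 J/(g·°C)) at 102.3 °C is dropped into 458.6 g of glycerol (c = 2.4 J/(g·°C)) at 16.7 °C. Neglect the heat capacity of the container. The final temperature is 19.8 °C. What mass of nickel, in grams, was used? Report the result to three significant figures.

q_gained = (458.6 × 2.4) × (19.8 − 16.7) = 3412 J
q_lost = m × 0.451 × (102.3 − 19.8) = 37.2075 m
m = 3412 / 37.2075 = 91.7 g

m = 91.7 g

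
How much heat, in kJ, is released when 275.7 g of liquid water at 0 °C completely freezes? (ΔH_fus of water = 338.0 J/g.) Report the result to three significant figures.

q = m × ΔH_fus = 275.7 × 338.0 = 93190 J = 93.2 kJ

q = 93.2 kJ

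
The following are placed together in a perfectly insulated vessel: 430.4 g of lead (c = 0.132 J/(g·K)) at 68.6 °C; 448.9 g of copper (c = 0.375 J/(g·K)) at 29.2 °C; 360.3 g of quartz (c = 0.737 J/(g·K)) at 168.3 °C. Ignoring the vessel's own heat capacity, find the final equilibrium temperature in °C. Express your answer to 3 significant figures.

Σ mᵢcᵢ(T − Tᵢ) = 0  ⇒  T = Σ mᵢcᵢTᵢ / Σ mᵢcᵢ
Σ mᵢcᵢ = 430.4×0.132 + 448.9×0.375 + 360.3×0.737 = 490.6914
Σ mᵢcᵢTᵢ = 56.8128×68.6 + 168.3375×29.2 + 265.5411×168.3 = 53503
T = 53503 / 490.6914 = 109.0 °C

T_f = 109 °C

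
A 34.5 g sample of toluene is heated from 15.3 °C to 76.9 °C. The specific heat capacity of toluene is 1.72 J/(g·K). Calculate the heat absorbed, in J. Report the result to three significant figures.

q = 3660 J

q = m c ΔT = 34.5 × 1.72 × (76.9 − 15.3)
q = 34.5 × 1.72 × 61.6 = 3655 J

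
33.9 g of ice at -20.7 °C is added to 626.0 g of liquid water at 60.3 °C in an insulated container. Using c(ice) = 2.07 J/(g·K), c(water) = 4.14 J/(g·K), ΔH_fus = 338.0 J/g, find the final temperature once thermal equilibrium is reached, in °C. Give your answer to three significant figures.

Heat to bring ice to 0 °C and melt it: q₁ = 33.9×2.07×20.7 + 33.9×338.0 = 12911 J
Heat the water can supply cooling to 0 °C: 626.0×4.14×60.3 = 156276 J > q₁, so all ice melts.
Energy balance: 626.0×4.14×(60.3 − T) = 12911 + 33.9×4.14×(T − 0)
2591.64(60.3 − T) = 12911 + 140.346 T
156276 − 12911 = 2731.986 T
T = 143365 / 2731.986 = 52.48 °C

T_f = 52.5 °C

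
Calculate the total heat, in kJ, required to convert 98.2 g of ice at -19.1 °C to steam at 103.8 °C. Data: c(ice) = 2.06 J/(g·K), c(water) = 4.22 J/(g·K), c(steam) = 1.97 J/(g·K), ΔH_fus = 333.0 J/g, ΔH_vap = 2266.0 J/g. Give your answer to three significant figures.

q1 (heat ice -19.1→0.0 °C): 98.2 × 2.06 × 19.1 = 3864 J
q2 (melt at 0 °C): 98.2 × 333.0 = 32701 J
q3 (heat water 0.0→100.0 °C): 98.2 × 4.22 × 100.0 = 41440 J
q4 (vaporize at 100 °C): 98.2 × 2266.0 = 222521 J
q5 (heat steam 100.0→103.8 °C): 98.2 × 1.97 × 3.8 = 735 J
Total: 3864 + 32701 + 41440 + 222521 + 735 = 301261 J = 301 kJ

q = 301 kJ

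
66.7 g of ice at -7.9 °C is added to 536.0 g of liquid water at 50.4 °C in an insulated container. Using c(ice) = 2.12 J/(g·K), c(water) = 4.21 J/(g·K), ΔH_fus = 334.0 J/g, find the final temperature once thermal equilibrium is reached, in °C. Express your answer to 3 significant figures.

Heat to bring ice to 0 °C and melt it: q₁ = 66.7×2.12×7.9 + 66.7×334.0 = 23395 J
Heat the water can supply cooling to 0 °C: 536.0×4.21×50.4 = 113731 J > q₁, so all ice melts.
Energy balance: 536.0×4.21×(50.4 − T) = 23395 + 66.7×4.21×(T − 0)
2256.56(50.4 − T) = 23395 + 280.807 T
113731 − 23395 = 2537.367 T
T = 90336 / 2537.367 = 35.60 °C

T_f = 35.6 °C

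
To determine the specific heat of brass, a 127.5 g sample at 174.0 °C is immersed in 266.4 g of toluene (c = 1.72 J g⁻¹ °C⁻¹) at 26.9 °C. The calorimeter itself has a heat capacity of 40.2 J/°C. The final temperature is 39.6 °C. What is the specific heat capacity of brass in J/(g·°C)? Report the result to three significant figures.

c = 0.369 J/(g·°C)

q_gained = (266.4 × 1.72 + 40.2) × (39.6 − 26.9) = 6330 J
q_lost = 127.5 × c × (174.0 − 39.6) = 17136 c
Set equal: c = 6330 / 17136 = 0.369 J/(g·°C)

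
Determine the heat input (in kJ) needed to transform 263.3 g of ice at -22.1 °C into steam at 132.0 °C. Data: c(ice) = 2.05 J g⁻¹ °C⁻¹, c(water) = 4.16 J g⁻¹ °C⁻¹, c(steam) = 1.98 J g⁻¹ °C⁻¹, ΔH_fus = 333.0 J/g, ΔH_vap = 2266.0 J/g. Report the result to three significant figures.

q1 (heat ice -22.1→0.0 °C): 263.3 × 2.05 × 22.1 = 11929 J
q2 (melt at 0 °C): 263.3 × 333.0 = 87679 J
q3 (heat water 0.0→100.0 °C): 263.3 × 4.16 × 100.0 = 109533 J
q4 (vaporize at 100 °C): 263.3 × 2266.0 = 596638 J
q5 (heat steam 100.0→132.0 °C): 263.3 × 1.98 × 32.0 = 16683 J
Total: 11929 + 87679 + 109533 + 596638 + 16683 = 822462 J = 822 kJ

q = 822 kJ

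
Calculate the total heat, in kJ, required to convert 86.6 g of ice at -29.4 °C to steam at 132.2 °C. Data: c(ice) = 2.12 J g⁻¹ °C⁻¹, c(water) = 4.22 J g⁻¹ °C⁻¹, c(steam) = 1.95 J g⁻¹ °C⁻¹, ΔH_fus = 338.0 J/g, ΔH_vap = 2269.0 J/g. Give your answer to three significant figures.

q = 273 kJ

q1 (heat ice -29.4→0.0 °C): 86.6 × 2.12 × 29.4 = 5398 J
q2 (melt at 0 °C): 86.6 × 338.0 = 29271 J
q3 (heat water 0.0→100.0 °C): 86.6 × 4.22 × 100.0 = 36545 J
q4 (vaporize at 100 °C): 86.6 × 2269.0 = 196495 J
q5 (heat steam 100.0→132.2 °C): 86.6 × 1.95 × 32.2 = 5438 J
Total: 5398 + 29271 + 36545 + 196495 + 5438 = 273147 J = 273 kJ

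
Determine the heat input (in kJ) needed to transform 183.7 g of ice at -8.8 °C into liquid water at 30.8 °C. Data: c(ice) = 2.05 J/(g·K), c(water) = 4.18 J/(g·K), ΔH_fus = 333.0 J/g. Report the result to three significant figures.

q1 (heat ice -8.8→0.0 °C): 183.7 × 2.05 × 8.8 = 3314 J
q2 (melt at 0 °C): 183.7 × 333.0 = 61172 J
q3 (heat water 0.0→30.8 °C): 183.7 × 4.18 × 30.8 = 23650 J
Total: 3314 + 61172 + 23650 = 88136 J = 88.1 kJ

q = 88.1 kJ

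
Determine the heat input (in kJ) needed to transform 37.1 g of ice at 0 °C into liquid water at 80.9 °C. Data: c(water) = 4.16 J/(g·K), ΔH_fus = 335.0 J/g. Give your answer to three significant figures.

q = 24.9 kJ

q1 (melt at 0 °C): 37.1 × 335.0 = 12429 J
q2 (heat water 0.0→80.9 °C): 37.1 × 4.16 × 80.9 = 12486 J
Total: 12429 + 12486 = 24915 J = 24.9 kJ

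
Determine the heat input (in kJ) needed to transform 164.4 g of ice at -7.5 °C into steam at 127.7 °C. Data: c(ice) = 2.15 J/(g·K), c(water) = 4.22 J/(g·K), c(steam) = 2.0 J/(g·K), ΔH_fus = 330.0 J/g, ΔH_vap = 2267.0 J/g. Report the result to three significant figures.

q = 508 kJ

q1 (heat ice -7.5→0.0 °C): 164.4 × 2.15 × 7.5 = 2651 J
q2 (melt at 0 °C): 164.4 × 330.0 = 54252 J
q3 (heat water 0.0→100.0 °C): 164.4 × 4.22 × 100.0 = 69377 J
q4 (vaporize at 100 °C): 164.4 × 2267.0 = 372695 J
q5 (heat steam 100.0→127.7 °C): 164.4 × 2.0 × 27.7 = 9108 J
Total: 2651 + 54252 + 69377 + 372695 + 9108 = 508083 J = 508 kJ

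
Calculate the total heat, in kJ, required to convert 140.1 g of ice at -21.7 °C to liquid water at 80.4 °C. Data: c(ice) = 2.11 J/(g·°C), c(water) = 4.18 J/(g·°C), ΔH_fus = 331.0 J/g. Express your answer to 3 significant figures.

q1 (heat ice -21.7→0.0 °C): 140.1 × 2.11 × 21.7 = 6415 J
q2 (melt at 0 °C): 140.1 × 331.0 = 46373 J
q3 (heat water 0.0→80.4 °C): 140.1 × 4.18 × 80.4 = 47084 J
Total: 6415 + 46373 + 47084 = 99872 J = 99.9 kJ

q = 99.9 kJ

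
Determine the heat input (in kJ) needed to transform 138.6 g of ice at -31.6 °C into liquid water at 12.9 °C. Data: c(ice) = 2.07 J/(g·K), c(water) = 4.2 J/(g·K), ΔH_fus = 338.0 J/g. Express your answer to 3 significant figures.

q = 63.4 kJ

q1 (heat ice -31.6→0.0 °C): 138.6 × 2.07 × 31.6 = 9066 J
q2 (melt at 0 °C): 138.6 × 338.0 = 46847 J
q3 (heat water 0.0→12.9 °C): 138.6 × 4.2 × 12.9 = 7509 J
Total: 9066 + 46847 + 7509 = 63422 J = 63.4 kJ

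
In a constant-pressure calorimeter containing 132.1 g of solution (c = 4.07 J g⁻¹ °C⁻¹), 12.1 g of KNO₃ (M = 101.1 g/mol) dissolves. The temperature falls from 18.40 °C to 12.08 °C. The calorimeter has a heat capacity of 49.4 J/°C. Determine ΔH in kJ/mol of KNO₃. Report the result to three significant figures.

ΔH = 31.0 kJ/mol

|ΔT| = |12.08 − 18.40| = 6.32 °C
|q_surr| = (132.1 × 4.07 + 49.4) × 6.32 = 587.047 × 6.32 = 3710 J
n(KNO₃) = 12.1 / 101.1 = 0.1197 mol
Temperature fell, so q_rxn = +|q_surr| = 3.710 kJ
ΔH = q_rxn / n = 30.99 kJ/mol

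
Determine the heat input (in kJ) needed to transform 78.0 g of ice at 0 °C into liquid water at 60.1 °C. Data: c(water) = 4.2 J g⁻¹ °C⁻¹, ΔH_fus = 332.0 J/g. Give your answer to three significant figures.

q1 (melt at 0 °C): 78.0 × 332.0 = 25896 J
q2 (heat water 0.0→60.1 °C): 78.0 × 4.2 × 60.1 = 19689 J
Total: 25896 + 19689 = 45585 J = 45.6 kJ

q = 45.6 kJ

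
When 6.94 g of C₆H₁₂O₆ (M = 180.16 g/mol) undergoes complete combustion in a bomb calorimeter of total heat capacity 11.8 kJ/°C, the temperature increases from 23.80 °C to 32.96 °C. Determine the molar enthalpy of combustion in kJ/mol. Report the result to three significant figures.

ΔT = 32.96 − 23.80 = 9.16 °C
q_cal = C_cal × ΔT = 11.8 × 9.16 = 108.088 kJ
n = 6.94 / 180.16 = 0.03852 mol
q_rxn = −q_cal = -108.088 kJ
ΔH = -108.088 / 0.03852 = -2806 kJ/mol

ΔH = -2810 kJ/mol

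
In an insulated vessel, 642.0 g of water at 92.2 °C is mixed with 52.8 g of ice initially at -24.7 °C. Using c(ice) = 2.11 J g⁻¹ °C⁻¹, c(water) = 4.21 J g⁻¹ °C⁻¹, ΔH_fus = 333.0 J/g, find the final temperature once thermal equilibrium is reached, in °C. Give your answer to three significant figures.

T_f = 78.2 °C

Heat to bring ice to 0 °C and melt it: q₁ = 52.8×2.11×24.7 + 52.8×333.0 = 20334 J
Heat the water can supply cooling to 0 °C: 642.0×4.21×92.2 = 249200 J > q₁, so all ice melts.
Energy balance: 642.0×4.21×(92.2 − T) = 20334 + 52.8×4.21×(T − 0)
2702.82(92.2 − T) = 20334 + 222.288 T
249200 − 20334 = 2925.108 T
T = 228866 / 2925.108 = 78.24 °C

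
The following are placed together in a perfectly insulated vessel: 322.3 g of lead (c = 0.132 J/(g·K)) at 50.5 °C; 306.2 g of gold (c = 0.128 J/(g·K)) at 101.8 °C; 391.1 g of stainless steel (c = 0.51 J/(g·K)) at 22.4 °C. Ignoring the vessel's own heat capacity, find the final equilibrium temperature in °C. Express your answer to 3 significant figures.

T_f = 37.7 °C

Σ mᵢcᵢ(T − Tᵢ) = 0  ⇒  T = Σ mᵢcᵢTᵢ / Σ mᵢcᵢ
Σ mᵢcᵢ = 322.3×0.132 + 306.2×0.128 + 391.1×0.51 = 281.1982
Σ mᵢcᵢTᵢ = 42.5436×50.5 + 39.1936×101.8 + 199.461×22.4 = 10606
T = 10606 / 281.1982 = 37.72 °C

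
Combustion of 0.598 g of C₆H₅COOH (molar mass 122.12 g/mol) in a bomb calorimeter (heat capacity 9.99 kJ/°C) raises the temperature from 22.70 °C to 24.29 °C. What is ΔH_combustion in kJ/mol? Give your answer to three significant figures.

ΔH = -3240 kJ/mol

ΔT = 24.29 − 22.70 = 1.59 °C
q_cal = C_cal × ΔT = 9.99 × 1.59 = 15.8841 kJ
n = 0.598 / 122.12 = 0.004897 mol
q_rxn = −q_cal = -15.8841 kJ
ΔH = -15.8841 / 0.004897 = -3244 kJ/mol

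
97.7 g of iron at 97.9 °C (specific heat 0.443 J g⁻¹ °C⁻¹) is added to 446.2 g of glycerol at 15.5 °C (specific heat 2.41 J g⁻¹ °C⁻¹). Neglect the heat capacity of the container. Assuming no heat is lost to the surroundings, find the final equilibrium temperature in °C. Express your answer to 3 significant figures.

Heat lost by iron = heat gained by glycerol.
(97.7)(0.443)(97.9 − T) = (446.2)(2.41)(T − 15.5)
43.2811 (97.9 − T) = 1075.342 (T − 15.5)
4237.2 − 43.2811 T = 1075.342 T − 16668
20905.2 = 1118.6231 T
T = 18.69 °C

T_f = 18.7 °C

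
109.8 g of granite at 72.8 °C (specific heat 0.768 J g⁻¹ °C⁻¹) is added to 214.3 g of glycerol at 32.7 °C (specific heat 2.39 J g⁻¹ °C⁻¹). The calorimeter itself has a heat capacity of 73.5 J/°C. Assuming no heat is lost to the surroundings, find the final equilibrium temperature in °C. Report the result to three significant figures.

T_f = 37.7 °C

Heat lost by granite = heat gained by glycerol + calorimeter.
(109.8)(0.768)(72.8 − T) = [(214.3)(2.39) + 73.5](T − 32.7)
84.3264 (72.8 − T) = 585.677 (T − 32.7)
6139.0 − 84.3264 T = 585.677 T − 19152
25291.0 = 670.0034 T
T = 37.748 °C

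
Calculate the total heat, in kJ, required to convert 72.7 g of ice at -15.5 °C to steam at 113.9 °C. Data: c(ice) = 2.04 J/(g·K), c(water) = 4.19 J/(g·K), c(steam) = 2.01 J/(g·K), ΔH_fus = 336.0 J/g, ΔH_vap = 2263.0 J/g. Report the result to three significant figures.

q = 224 kJ

q1 (heat ice -15.5→0.0 °C): 72.7 × 2.04 × 15.5 = 2299 J
q2 (melt at 0 °C): 72.7 × 336.0 = 24427 J
q3 (heat water 0.0→100.0 °C): 72.7 × 4.19 × 100.0 = 30461 J
q4 (vaporize at 100 °C): 72.7 × 2263.0 = 164520 J
q5 (heat steam 100.0→113.9 °C): 72.7 × 2.01 × 13.9 = 2031 J
Total: 2299 + 24427 + 30461 + 164520 + 2031 = 223738 J = 224 kJ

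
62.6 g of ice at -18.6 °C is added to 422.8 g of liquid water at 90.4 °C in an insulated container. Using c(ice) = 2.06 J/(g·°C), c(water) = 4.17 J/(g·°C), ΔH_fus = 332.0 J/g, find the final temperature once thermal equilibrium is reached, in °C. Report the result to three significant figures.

Heat to bring ice to 0 °C and melt it: q₁ = 62.6×2.06×18.6 + 62.6×332.0 = 23182 J
Heat the water can supply cooling to 0 °C: 422.8×4.17×90.4 = 159382 J > q₁, so all ice melts.
Energy balance: 422.8×4.17×(90.4 − T) = 23182 + 62.6×4.17×(T − 0)
1763.076(90.4 − T) = 23182 + 261.042 T
159382 − 23182 = 2024.118 T
T = 136200 / 2024.118 = 67.29 °C

T_f = 67.3 °C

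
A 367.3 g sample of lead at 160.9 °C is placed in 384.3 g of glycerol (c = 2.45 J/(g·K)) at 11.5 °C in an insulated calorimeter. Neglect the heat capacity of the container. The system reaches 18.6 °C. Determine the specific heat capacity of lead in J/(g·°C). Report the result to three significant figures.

c = 0.128 J/(g·°C)

q_gained = (384.3 × 2.45) × (18.6 − 11.5) = 6685 J
q_lost = 367.3 × c × (160.9 − 18.6) = 52266.79 c
Set equal: c = 6685 / 52266.79 = 0.128 J/(g·°C)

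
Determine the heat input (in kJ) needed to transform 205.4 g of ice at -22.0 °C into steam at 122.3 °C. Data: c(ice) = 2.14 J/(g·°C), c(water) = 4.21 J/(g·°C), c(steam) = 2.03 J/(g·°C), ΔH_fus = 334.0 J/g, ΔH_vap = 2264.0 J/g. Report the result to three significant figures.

q1 (heat ice -22.0→0.0 °C): 205.4 × 2.14 × 22.0 = 9670 J
q2 (melt at 0 °C): 205.4 × 334.0 = 68604 J
q3 (heat water 0.0→100.0 °C): 205.4 × 4.21 × 100.0 = 86473 J
q4 (vaporize at 100 °C): 205.4 × 2264.0 = 465026 J
q5 (heat steam 100.0→122.3 °C): 205.4 × 2.03 × 22.3 = 9298 J
Total: 9670 + 68604 + 86473 + 465026 + 9298 = 639071 J = 639 kJ

q = 639 kJ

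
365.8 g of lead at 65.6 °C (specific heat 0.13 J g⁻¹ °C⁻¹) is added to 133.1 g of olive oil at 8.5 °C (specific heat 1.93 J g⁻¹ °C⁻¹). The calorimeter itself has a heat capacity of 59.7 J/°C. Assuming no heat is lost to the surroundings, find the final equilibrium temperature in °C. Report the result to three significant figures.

T_f = 16.0 °C

Heat lost by lead = heat gained by olive oil + calorimeter.
(365.8)(0.13)(65.6 − T) = [(133.1)(1.93) + 59.7](T − 8.5)
47.554 (65.6 − T) = 316.583 (T − 8.5)
3119.5 − 47.554 T = 316.583 T − 2691.0
5810.5 = 364.137 T
T = 15.96 °C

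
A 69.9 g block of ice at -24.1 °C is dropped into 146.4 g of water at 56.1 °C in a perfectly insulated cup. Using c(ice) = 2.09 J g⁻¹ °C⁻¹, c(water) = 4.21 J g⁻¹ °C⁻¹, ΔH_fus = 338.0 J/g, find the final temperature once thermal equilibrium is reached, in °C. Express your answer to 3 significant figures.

Heat to bring ice to 0 °C and melt it: q₁ = 69.9×2.09×24.1 + 69.9×338.0 = 27147 J
Heat the water can supply cooling to 0 °C: 146.4×4.21×56.1 = 34576.9 J > q₁, so all ice melts.
Energy balance: 146.4×4.21×(56.1 − T) = 27147 + 69.9×4.21×(T − 0)
616.344(56.1 − T) = 27147 + 294.279 T
34576.9 − 27147 = 910.623 T
T = 7429.9 / 910.623 = 8.159 °C

T_f = 8.16 °C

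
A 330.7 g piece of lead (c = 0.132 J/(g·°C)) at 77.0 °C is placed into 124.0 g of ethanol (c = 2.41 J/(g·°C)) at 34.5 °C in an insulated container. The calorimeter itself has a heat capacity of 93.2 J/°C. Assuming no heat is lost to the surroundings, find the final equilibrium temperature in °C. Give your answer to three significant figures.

T_f = 38.8 °C

Heat lost by lead = heat gained by ethanol + calorimeter.
(330.7)(0.132)(77.0 − T) = [(124.0)(2.41) + 93.2](T − 34.5)
43.6524 (77.0 − T) = 392.04 (T − 34.5)
3361.2 − 43.6524 T = 392.04 T − 13525
16886.2 = 435.6924 T
T = 38.76 °C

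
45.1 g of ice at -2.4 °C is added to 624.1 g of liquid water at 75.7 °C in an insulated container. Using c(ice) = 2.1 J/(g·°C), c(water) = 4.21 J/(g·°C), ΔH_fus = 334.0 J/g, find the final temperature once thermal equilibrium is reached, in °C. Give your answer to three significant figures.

Heat to bring ice to 0 °C and melt it: q₁ = 45.1×2.1×2.4 + 45.1×334.0 = 15291 J
Heat the water can supply cooling to 0 °C: 624.1×4.21×75.7 = 198899 J > q₁, so all ice melts.
Energy balance: 624.1×4.21×(75.7 − T) = 15291 + 45.1×4.21×(T − 0)
2627.461(75.7 − T) = 15291 + 189.871 T
198899 − 15291 = 2817.332 T
T = 183608 / 2817.332 = 65.17 °C

T_f = 65.2 °C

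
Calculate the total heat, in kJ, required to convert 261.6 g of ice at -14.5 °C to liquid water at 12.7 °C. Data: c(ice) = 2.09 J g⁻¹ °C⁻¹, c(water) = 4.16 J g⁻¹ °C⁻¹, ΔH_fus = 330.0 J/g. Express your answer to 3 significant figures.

q = 108 kJ

q1 (heat ice -14.5→0.0 °C): 261.6 × 2.09 × 14.5 = 7928 J
q2 (melt at 0 °C): 261.6 × 330.0 = 86328 J
q3 (heat water 0.0→12.7 °C): 261.6 × 4.16 × 12.7 = 13821 J
Total: 7928 + 86328 + 13821 = 108077 J = 108 kJ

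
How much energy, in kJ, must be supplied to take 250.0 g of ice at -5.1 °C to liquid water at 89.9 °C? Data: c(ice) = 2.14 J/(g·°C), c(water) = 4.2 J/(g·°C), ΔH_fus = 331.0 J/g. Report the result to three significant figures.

q = 180 kJ

q1 (heat ice -5.1→0.0 °C): 250.0 × 2.14 × 5.1 = 2729 J
q2 (melt at 0 °C): 250.0 × 331.0 = 82750 J
q3 (heat water 0.0→89.9 °C): 250.0 × 4.2 × 89.9 = 94395 J
Total: 2729 + 82750 + 94395 = 179874 J = 180 kJ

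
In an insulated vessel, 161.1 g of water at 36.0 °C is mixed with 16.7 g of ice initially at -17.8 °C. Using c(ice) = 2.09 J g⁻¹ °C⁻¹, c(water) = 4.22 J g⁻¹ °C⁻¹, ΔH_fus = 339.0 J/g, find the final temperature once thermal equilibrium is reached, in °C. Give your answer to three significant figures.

T_f = 24.2 °C

Heat to bring ice to 0 °C and melt it: q₁ = 16.7×2.09×17.8 + 16.7×339.0 = 6282.6 J
Heat the water can supply cooling to 0 °C: 161.1×4.22×36.0 = 24474.3 J > q₁, so all ice melts.
Energy balance: 161.1×4.22×(36.0 − T) = 6282.6 + 16.7×4.22×(T − 0)
679.842(36.0 − T) = 6282.6 + 70.474 T
24474.3 − 6282.6 = 750.316 T
T = 18191.7 / 750.316 = 24.245 °C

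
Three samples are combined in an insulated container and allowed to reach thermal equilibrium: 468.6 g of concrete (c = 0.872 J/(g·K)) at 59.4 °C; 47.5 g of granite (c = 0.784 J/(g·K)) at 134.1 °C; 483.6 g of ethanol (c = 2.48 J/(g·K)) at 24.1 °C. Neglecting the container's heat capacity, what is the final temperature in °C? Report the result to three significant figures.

T_f = 35.4 °C

Σ mᵢcᵢ(T − Tᵢ) = 0  ⇒  T = Σ mᵢcᵢTᵢ / Σ mᵢcᵢ
Σ mᵢcᵢ = 468.6×0.872 + 47.5×0.784 + 483.6×2.48 = 1645.1872
Σ mᵢcᵢTᵢ = 408.6192×59.4 + 37.24×134.1 + 1199.328×24.1 = 58170
T = 58170 / 1645.1872 = 35.36 °C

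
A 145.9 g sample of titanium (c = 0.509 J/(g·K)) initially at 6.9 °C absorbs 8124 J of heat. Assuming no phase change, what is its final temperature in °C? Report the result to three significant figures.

T_f = 116 °C

ΔT = q / (m c) = 8124 / (145.9 × 0.509) = 109.4 °C
T_f = 6.9 + 109.4 = 116.3 °C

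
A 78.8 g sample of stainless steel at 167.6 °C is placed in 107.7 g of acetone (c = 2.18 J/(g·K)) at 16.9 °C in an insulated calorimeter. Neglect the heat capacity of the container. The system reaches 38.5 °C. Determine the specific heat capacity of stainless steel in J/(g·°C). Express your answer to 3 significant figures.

c = 0.499 J/(g·°C)

q_gained = (107.7 × 2.18) × (38.5 − 16.9) = 5071.4 J
q_lost = 78.8 × c × (167.6 − 38.5) = 10173.08 c
Set equal: c = 5071.4 / 10173.08 = 0.499 J/(g·°C)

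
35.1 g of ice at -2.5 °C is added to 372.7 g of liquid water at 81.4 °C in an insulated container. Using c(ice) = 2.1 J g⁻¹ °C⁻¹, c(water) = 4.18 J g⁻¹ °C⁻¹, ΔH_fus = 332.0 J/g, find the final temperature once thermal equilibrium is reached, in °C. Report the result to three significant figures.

Heat to bring ice to 0 °C and melt it: q₁ = 35.1×2.1×2.5 + 35.1×332.0 = 11837 J
Heat the water can supply cooling to 0 °C: 372.7×4.18×81.4 = 126812 J > q₁, so all ice melts.
Energy balance: 372.7×4.18×(81.4 − T) = 11837 + 35.1×4.18×(T − 0)
1557.886(81.4 − T) = 11837 + 146.718 T
126812 − 11837 = 1704.604 T
T = 114975 / 1704.604 = 67.4497 °C

T_f = 67.4 °C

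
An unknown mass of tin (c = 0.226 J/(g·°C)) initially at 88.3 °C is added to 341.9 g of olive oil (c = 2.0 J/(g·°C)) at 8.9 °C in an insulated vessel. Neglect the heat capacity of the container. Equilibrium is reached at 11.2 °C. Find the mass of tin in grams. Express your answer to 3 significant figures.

m = 90.3 g

q_gained = (341.9 × 2.0) × (11.2 − 8.9) = 1573 J
q_lost = m × 0.226 × (88.3 − 11.2) = 17.4246 m
m = 1573 / 17.4246 = 90.3 g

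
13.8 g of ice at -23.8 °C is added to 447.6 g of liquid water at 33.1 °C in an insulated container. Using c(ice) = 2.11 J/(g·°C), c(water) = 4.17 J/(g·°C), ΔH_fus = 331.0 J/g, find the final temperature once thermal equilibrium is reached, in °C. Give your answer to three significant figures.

T_f = 29.4 °C

Heat to bring ice to 0 °C and melt it: q₁ = 13.8×2.11×23.8 + 13.8×331.0 = 5260.8 J
Heat the water can supply cooling to 0 °C: 447.6×4.17×33.1 = 61780.9 J > q₁, so all ice melts.
Energy balance: 447.6×4.17×(33.1 − T) = 5260.8 + 13.8×4.17×(T − 0)
1866.492(33.1 − T) = 5260.8 + 57.546 T
61780.9 − 5260.8 = 1924.038 T
T = 56520.1 / 1924.038 = 29.38 °C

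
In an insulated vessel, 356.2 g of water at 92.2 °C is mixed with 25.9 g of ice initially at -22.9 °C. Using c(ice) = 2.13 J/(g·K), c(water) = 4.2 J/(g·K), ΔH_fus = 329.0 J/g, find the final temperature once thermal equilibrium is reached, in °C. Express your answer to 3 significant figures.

Heat to bring ice to 0 °C and melt it: q₁ = 25.9×2.13×22.9 + 25.9×329.0 = 9784.4 J
Heat the water can supply cooling to 0 °C: 356.2×4.2×92.2 = 137935 J > q₁, so all ice melts.
Energy balance: 356.2×4.2×(92.2 − T) = 9784.4 + 25.9×4.2×(T − 0)
1496.04(92.2 − T) = 9784.4 + 108.78 T
137935 − 9784.4 = 1604.82 T
T = 128150.6 / 1604.82 = 79.85 °C

T_f = 79.9 °C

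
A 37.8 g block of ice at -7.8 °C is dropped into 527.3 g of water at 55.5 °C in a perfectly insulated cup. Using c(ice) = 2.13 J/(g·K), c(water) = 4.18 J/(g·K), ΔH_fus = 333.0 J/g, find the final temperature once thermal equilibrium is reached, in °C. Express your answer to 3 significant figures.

Heat to bring ice to 0 °C and melt it: q₁ = 37.8×2.13×7.8 + 37.8×333.0 = 13215 J
Heat the water can supply cooling to 0 °C: 527.3×4.18×55.5 = 122328 J > q₁, so all ice melts.
Energy balance: 527.3×4.18×(55.5 − T) = 13215 + 37.8×4.18×(T − 0)
2204.114(55.5 − T) = 13215 + 158.004 T
122328 − 13215 = 2362.118 T
T = 109113 / 2362.118 = 46.19 °C

T_f = 46.2 °C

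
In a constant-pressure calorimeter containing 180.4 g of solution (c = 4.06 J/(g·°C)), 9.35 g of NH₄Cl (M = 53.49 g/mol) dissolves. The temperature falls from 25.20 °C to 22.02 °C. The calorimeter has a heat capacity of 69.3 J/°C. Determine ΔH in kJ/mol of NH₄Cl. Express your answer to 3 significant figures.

|ΔT| = |22.02 − 25.20| = 3.18 °C
|q_surr| = (180.4 × 4.06 + 69.3) × 3.18 = 801.724 × 3.18 = 2549 J
n(NH₄Cl) = 9.35 / 53.49 = 0.1748 mol
Temperature fell, so q_rxn = +|q_surr| = 2.549 kJ
ΔH = q_rxn / n = 14.58 kJ/mol

ΔH = 14.6 kJ/mol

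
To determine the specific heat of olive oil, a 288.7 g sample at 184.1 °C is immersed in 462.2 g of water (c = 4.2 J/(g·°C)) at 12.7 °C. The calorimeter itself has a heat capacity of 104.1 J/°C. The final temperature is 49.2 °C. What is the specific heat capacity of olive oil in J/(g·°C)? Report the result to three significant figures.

c = 1.92 J/(g·°C)

q_gained = (462.2 × 4.2 + 104.1) × (49.2 − 12.7) = 74650 J
q_lost = 288.7 × c × (184.1 − 49.2) = 38945.63 c
Set equal: c = 74650 / 38945.63 = 1.92 J/(g·°C)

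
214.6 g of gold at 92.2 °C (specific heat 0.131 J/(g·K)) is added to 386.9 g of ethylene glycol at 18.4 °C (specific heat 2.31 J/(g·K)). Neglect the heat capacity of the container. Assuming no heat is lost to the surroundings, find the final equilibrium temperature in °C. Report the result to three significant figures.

Heat lost by gold = heat gained by ethylene glycol.
(214.6)(0.131)(92.2 − T) = (386.9)(2.31)(T − 18.4)
28.1126 (92.2 − T) = 893.739 (T − 18.4)
2592.0 − 28.1126 T = 893.739 T − 16445
19037.0 = 921.8516 T
T = 20.65 °C

T_f = 20.7 °C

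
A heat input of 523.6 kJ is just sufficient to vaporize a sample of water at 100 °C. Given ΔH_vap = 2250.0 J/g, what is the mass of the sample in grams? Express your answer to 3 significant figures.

m = 233 g

m = q / ΔH_vap = 523600 J / 2250.0 J/g = 233 g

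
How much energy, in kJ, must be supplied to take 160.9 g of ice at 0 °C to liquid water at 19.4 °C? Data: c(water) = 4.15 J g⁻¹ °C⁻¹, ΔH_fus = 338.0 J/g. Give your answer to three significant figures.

q1 (melt at 0 °C): 160.9 × 338.0 = 54384 J
q2 (heat water 0.0→19.4 °C): 160.9 × 4.15 × 19.4 = 12954 J
Total: 54384 + 12954 = 67338 J = 67.3 kJ

q = 67.3 kJ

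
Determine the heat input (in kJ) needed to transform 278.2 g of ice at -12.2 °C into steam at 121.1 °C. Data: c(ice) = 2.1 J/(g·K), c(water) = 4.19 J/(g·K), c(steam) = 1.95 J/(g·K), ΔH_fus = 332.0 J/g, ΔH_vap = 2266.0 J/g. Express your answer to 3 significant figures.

q1 (heat ice -12.2→0.0 °C): 278.2 × 2.1 × 12.2 = 7127 J
q2 (melt at 0 °C): 278.2 × 332.0 = 92362 J
q3 (heat water 0.0→100.0 °C): 278.2 × 4.19 × 100.0 = 116566 J
q4 (vaporize at 100 °C): 278.2 × 2266.0 = 630401 J
q5 (heat steam 100.0→121.1 °C): 278.2 × 1.95 × 21.1 = 11447 J
Total: 7127 + 92362 + 116566 + 630401 + 11447 = 857903 J = 858 kJ

q = 858 kJ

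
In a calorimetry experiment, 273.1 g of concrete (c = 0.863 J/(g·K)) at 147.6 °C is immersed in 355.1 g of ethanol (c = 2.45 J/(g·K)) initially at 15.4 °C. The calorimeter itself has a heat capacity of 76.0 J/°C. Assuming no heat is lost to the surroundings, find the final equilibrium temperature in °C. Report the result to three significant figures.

T_f = 41.8 °C

Heat lost by concrete = heat gained by ethanol + calorimeter.
(273.1)(0.863)(147.6 − T) = [(355.1)(2.45) + 76.0](T − 15.4)
235.6853 (147.6 − T) = 945.995 (T − 15.4)
34787 − 235.6853 T = 945.995 T − 14568
49355 = 1181.6803 T
T = 41.77 °C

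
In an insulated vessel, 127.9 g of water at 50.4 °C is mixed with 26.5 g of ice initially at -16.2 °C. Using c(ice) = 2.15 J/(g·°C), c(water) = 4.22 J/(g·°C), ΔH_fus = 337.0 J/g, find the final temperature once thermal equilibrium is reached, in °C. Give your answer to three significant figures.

T_f = 26.6 °C

Heat to bring ice to 0 °C and melt it: q₁ = 26.5×2.15×16.2 + 26.5×337.0 = 9853.5 J
Heat the water can supply cooling to 0 °C: 127.9×4.22×50.4 = 27202.8 J > q₁, so all ice melts.
Energy balance: 127.9×4.22×(50.4 − T) = 9853.5 + 26.5×4.22×(T − 0)
539.738(50.4 − T) = 9853.5 + 111.83 T
27202.8 − 9853.5 = 651.568 T
T = 17349.3 / 651.568 = 26.63 °C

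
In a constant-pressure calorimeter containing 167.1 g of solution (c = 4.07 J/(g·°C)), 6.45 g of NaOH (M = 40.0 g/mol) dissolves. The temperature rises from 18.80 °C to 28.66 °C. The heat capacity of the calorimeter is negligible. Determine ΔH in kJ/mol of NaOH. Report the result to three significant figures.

ΔH = -41.6 kJ/mol

|ΔT| = |28.66 − 18.80| = 9.86 °C
|q_surr| = (167.1 × 4.07) × 9.86 = 680.097 × 9.86 = 6706 J
n(NaOH) = 6.45 / 40.0 = 0.1613 mol
Temperature rose, so q_rxn = −|q_surr| = -6.706 kJ
ΔH = q_rxn / n = -41.57 kJ/mol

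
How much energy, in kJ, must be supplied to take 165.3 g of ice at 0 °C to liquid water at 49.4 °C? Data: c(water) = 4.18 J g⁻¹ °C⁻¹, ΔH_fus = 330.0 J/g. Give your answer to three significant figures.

q1 (melt at 0 °C): 165.3 × 330.0 = 54549 J
q2 (heat water 0.0→49.4 °C): 165.3 × 4.18 × 49.4 = 34133 J
Total: 54549 + 34133 = 88682 J = 88.7 kJ

q = 88.7 kJ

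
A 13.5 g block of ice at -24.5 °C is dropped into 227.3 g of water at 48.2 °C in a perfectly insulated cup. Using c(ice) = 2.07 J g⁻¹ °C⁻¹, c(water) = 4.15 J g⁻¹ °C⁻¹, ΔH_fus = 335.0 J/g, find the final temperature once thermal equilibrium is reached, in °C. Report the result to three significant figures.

T_f = 40.3 °C

Heat to bring ice to 0 °C and melt it: q₁ = 13.5×2.07×24.5 + 13.5×335.0 = 5207.2 J
Heat the water can supply cooling to 0 °C: 227.3×4.15×48.2 = 45466.8 J > q₁, so all ice melts.
Energy balance: 227.3×4.15×(48.2 − T) = 5207.2 + 13.5×4.15×(T − 0)
943.295(48.2 − T) = 5207.2 + 56.025 T
45466.8 − 5207.2 = 999.320 T
T = 40259.6 / 999.320 = 40.29 °C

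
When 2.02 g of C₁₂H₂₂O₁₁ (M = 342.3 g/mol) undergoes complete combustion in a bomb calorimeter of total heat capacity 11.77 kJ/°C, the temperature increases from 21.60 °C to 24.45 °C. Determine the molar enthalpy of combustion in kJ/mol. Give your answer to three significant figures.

ΔH = -5680 kJ/mol

ΔT = 24.45 − 21.60 = 2.85 °C
q_cal = C_cal × ΔT = 11.77 × 2.85 = 33.5445 kJ
n = 2.02 / 342.3 = 0.005901 mol
q_rxn = −q_cal = -33.5445 kJ
ΔH = -33.5445 / 0.005901 = -5684.5 kJ/mol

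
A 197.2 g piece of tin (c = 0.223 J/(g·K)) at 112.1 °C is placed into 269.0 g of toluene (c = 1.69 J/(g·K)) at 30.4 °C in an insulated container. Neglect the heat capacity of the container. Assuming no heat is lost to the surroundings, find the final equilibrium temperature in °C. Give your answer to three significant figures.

T_f = 37.6 °C

Heat lost by tin = heat gained by toluene.
(197.2)(0.223)(112.1 − T) = (269.0)(1.69)(T − 30.4)
43.9756 (112.1 − T) = 454.61 (T − 30.4)
4929.7 − 43.9756 T = 454.61 T − 13820
18749.7 = 498.5856 T
T = 37.61 °C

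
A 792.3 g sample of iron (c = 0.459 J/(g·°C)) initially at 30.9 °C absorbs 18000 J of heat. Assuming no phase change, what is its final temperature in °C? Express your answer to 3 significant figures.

ΔT = q / (m c) = 18000 / (792.3 × 0.459) = 49.50 °C
T_f = 30.9 + 49.50 = 80.40 °C

T_f = 80.4 °C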